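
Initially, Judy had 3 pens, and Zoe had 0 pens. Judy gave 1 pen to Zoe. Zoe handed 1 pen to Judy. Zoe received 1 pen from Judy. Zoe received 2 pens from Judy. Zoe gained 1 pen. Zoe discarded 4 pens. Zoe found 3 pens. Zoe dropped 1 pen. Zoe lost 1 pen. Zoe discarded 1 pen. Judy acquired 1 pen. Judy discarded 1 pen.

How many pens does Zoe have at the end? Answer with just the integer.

Tracking counts step by step:
Start: Judy=3, Zoe=0
Event 1 (Judy -> Zoe, 1): Judy: 3 -> 2, Zoe: 0 -> 1. State: Judy=2, Zoe=1
Event 2 (Zoe -> Judy, 1): Zoe: 1 -> 0, Judy: 2 -> 3. State: Judy=3, Zoe=0
Event 3 (Judy -> Zoe, 1): Judy: 3 -> 2, Zoe: 0 -> 1. State: Judy=2, Zoe=1
Event 4 (Judy -> Zoe, 2): Judy: 2 -> 0, Zoe: 1 -> 3. State: Judy=0, Zoe=3
Event 5 (Zoe +1): Zoe: 3 -> 4. State: Judy=0, Zoe=4
Event 6 (Zoe -4): Zoe: 4 -> 0. State: Judy=0, Zoe=0
Event 7 (Zoe +3): Zoe: 0 -> 3. State: Judy=0, Zoe=3
Event 8 (Zoe -1): Zoe: 3 -> 2. State: Judy=0, Zoe=2
Event 9 (Zoe -1): Zoe: 2 -> 1. State: Judy=0, Zoe=1
Event 10 (Zoe -1): Zoe: 1 -> 0. State: Judy=0, Zoe=0
Event 11 (Judy +1): Judy: 0 -> 1. State: Judy=1, Zoe=0
Event 12 (Judy -1): Judy: 1 -> 0. State: Judy=0, Zoe=0

Zoe's final count: 0

Answer: 0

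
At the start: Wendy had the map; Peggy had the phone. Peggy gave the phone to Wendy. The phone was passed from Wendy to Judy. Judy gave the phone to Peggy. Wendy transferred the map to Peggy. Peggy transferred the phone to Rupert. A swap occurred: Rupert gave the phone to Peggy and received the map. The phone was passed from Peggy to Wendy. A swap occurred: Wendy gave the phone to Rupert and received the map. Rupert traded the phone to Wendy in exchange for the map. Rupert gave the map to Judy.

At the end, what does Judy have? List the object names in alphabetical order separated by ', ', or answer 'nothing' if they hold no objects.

Answer: map

Derivation:
Tracking all object holders:
Start: map:Wendy, phone:Peggy
Event 1 (give phone: Peggy -> Wendy). State: map:Wendy, phone:Wendy
Event 2 (give phone: Wendy -> Judy). State: map:Wendy, phone:Judy
Event 3 (give phone: Judy -> Peggy). State: map:Wendy, phone:Peggy
Event 4 (give map: Wendy -> Peggy). State: map:Peggy, phone:Peggy
Event 5 (give phone: Peggy -> Rupert). State: map:Peggy, phone:Rupert
Event 6 (swap phone<->map: now phone:Peggy, map:Rupert). State: map:Rupert, phone:Peggy
Event 7 (give phone: Peggy -> Wendy). State: map:Rupert, phone:Wendy
Event 8 (swap phone<->map: now phone:Rupert, map:Wendy). State: map:Wendy, phone:Rupert
Event 9 (swap phone<->map: now phone:Wendy, map:Rupert). State: map:Rupert, phone:Wendy
Event 10 (give map: Rupert -> Judy). State: map:Judy, phone:Wendy

Final state: map:Judy, phone:Wendy
Judy holds: map.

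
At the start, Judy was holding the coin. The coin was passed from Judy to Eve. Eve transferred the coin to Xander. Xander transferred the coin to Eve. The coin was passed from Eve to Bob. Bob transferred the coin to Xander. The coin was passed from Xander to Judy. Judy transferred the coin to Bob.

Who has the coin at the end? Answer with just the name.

Answer: Bob

Derivation:
Tracking the coin through each event:
Start: Judy has the coin.
After event 1: Eve has the coin.
After event 2: Xander has the coin.
After event 3: Eve has the coin.
After event 4: Bob has the coin.
After event 5: Xander has the coin.
After event 6: Judy has the coin.
After event 7: Bob has the coin.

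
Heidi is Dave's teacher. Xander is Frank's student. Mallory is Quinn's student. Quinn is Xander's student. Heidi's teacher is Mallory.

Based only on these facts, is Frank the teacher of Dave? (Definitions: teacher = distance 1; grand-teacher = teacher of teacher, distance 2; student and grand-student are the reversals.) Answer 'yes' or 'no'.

Answer: no

Derivation:
Reconstructing the teacher chain from the given facts:
  Frank -> Xander -> Quinn -> Mallory -> Heidi -> Dave
(each arrow means 'teacher of the next')
Positions in the chain (0 = top):
  position of Frank: 0
  position of Xander: 1
  position of Quinn: 2
  position of Mallory: 3
  position of Heidi: 4
  position of Dave: 5

Frank is at position 0, Dave is at position 5; signed distance (j - i) = 5.
'teacher' requires j - i = 1. Actual distance is 5, so the relation does NOT hold.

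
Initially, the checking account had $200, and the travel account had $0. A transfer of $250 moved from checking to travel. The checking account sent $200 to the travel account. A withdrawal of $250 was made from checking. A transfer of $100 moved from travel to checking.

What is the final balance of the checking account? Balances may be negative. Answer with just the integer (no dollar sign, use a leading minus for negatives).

Answer: -400

Derivation:
Tracking account balances step by step:
Start: checking=200, travel=0
Event 1 (transfer 250 checking -> travel): checking: 200 - 250 = -50, travel: 0 + 250 = 250. Balances: checking=-50, travel=250
Event 2 (transfer 200 checking -> travel): checking: -50 - 200 = -250, travel: 250 + 200 = 450. Balances: checking=-250, travel=450
Event 3 (withdraw 250 from checking): checking: -250 - 250 = -500. Balances: checking=-500, travel=450
Event 4 (transfer 100 travel -> checking): travel: 450 - 100 = 350, checking: -500 + 100 = -400. Balances: checking=-400, travel=350

Final balance of checking: -400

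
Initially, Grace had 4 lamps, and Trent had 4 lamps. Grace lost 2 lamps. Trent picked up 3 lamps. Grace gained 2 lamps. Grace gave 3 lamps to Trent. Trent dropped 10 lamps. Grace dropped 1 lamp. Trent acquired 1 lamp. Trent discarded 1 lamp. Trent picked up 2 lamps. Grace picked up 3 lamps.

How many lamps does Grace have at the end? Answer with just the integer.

Answer: 3

Derivation:
Tracking counts step by step:
Start: Grace=4, Trent=4
Event 1 (Grace -2): Grace: 4 -> 2. State: Grace=2, Trent=4
Event 2 (Trent +3): Trent: 4 -> 7. State: Grace=2, Trent=7
Event 3 (Grace +2): Grace: 2 -> 4. State: Grace=4, Trent=7
Event 4 (Grace -> Trent, 3): Grace: 4 -> 1, Trent: 7 -> 10. State: Grace=1, Trent=10
Event 5 (Trent -10): Trent: 10 -> 0. State: Grace=1, Trent=0
Event 6 (Grace -1): Grace: 1 -> 0. State: Grace=0, Trent=0
Event 7 (Trent +1): Trent: 0 -> 1. State: Grace=0, Trent=1
Event 8 (Trent -1): Trent: 1 -> 0. State: Grace=0, Trent=0
Event 9 (Trent +2): Trent: 0 -> 2. State: Grace=0, Trent=2
Event 10 (Grace +3): Grace: 0 -> 3. State: Grace=3, Trent=2

Grace's final count: 3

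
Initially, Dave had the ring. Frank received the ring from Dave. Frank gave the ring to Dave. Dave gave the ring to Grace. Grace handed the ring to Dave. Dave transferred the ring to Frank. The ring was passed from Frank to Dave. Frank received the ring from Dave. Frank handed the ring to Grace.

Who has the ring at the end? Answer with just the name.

Tracking the ring through each event:
Start: Dave has the ring.
After event 1: Frank has the ring.
After event 2: Dave has the ring.
After event 3: Grace has the ring.
After event 4: Dave has the ring.
After event 5: Frank has the ring.
After event 6: Dave has the ring.
After event 7: Frank has the ring.
After event 8: Grace has the ring.

Answer: Grace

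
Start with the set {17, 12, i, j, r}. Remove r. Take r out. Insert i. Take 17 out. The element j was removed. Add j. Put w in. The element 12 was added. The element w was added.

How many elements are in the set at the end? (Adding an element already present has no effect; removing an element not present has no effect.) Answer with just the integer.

Answer: 4

Derivation:
Tracking the set through each operation:
Start: {12, 17, i, j, r}
Event 1 (remove r): removed. Set: {12, 17, i, j}
Event 2 (remove r): not present, no change. Set: {12, 17, i, j}
Event 3 (add i): already present, no change. Set: {12, 17, i, j}
Event 4 (remove 17): removed. Set: {12, i, j}
Event 5 (remove j): removed. Set: {12, i}
Event 6 (add j): added. Set: {12, i, j}
Event 7 (add w): added. Set: {12, i, j, w}
Event 8 (add 12): already present, no change. Set: {12, i, j, w}
Event 9 (add w): already present, no change. Set: {12, i, j, w}

Final set: {12, i, j, w} (size 4)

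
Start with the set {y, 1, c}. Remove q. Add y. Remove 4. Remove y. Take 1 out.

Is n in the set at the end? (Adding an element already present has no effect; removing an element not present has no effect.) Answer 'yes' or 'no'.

Tracking the set through each operation:
Start: {1, c, y}
Event 1 (remove q): not present, no change. Set: {1, c, y}
Event 2 (add y): already present, no change. Set: {1, c, y}
Event 3 (remove 4): not present, no change. Set: {1, c, y}
Event 4 (remove y): removed. Set: {1, c}
Event 5 (remove 1): removed. Set: {c}

Final set: {c} (size 1)
n is NOT in the final set.

Answer: no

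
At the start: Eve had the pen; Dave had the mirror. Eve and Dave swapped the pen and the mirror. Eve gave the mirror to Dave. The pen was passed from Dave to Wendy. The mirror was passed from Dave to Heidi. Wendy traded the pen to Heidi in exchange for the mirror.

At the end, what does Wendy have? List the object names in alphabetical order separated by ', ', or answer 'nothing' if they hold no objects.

Answer: mirror

Derivation:
Tracking all object holders:
Start: pen:Eve, mirror:Dave
Event 1 (swap pen<->mirror: now pen:Dave, mirror:Eve). State: pen:Dave, mirror:Eve
Event 2 (give mirror: Eve -> Dave). State: pen:Dave, mirror:Dave
Event 3 (give pen: Dave -> Wendy). State: pen:Wendy, mirror:Dave
Event 4 (give mirror: Dave -> Heidi). State: pen:Wendy, mirror:Heidi
Event 5 (swap pen<->mirror: now pen:Heidi, mirror:Wendy). State: pen:Heidi, mirror:Wendy

Final state: pen:Heidi, mirror:Wendy
Wendy holds: mirror.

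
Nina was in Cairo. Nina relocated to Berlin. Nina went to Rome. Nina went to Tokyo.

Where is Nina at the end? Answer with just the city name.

Tracking Nina's location:
Start: Nina is in Cairo.
After move 1: Cairo -> Berlin. Nina is in Berlin.
After move 2: Berlin -> Rome. Nina is in Rome.
After move 3: Rome -> Tokyo. Nina is in Tokyo.

Answer: Tokyo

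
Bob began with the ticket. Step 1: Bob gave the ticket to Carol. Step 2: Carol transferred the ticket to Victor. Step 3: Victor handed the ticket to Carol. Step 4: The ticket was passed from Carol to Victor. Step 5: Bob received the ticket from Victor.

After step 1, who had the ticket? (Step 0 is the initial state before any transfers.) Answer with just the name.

Answer: Carol

Derivation:
Tracking the ticket holder through step 1:
After step 0 (start): Bob
After step 1: Carol

At step 1, the holder is Carol.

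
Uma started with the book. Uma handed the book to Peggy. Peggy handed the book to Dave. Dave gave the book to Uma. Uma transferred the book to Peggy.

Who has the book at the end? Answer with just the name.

Answer: Peggy

Derivation:
Tracking the book through each event:
Start: Uma has the book.
After event 1: Peggy has the book.
After event 2: Dave has the book.
After event 3: Uma has the book.
After event 4: Peggy has the book.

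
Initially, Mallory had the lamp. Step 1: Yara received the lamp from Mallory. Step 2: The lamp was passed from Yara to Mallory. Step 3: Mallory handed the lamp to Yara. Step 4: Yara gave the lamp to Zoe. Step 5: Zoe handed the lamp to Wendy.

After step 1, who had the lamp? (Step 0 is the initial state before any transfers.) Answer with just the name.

Answer: Yara

Derivation:
Tracking the lamp holder through step 1:
After step 0 (start): Mallory
After step 1: Yara

At step 1, the holder is Yara.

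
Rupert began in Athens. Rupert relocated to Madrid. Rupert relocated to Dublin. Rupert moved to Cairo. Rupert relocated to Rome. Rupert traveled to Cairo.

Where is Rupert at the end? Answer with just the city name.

Answer: Cairo

Derivation:
Tracking Rupert's location:
Start: Rupert is in Athens.
After move 1: Athens -> Madrid. Rupert is in Madrid.
After move 2: Madrid -> Dublin. Rupert is in Dublin.
After move 3: Dublin -> Cairo. Rupert is in Cairo.
After move 4: Cairo -> Rome. Rupert is in Rome.
After move 5: Rome -> Cairo. Rupert is in Cairo.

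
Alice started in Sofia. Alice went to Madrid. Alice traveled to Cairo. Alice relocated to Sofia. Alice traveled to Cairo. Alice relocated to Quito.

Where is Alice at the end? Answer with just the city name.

Answer: Quito

Derivation:
Tracking Alice's location:
Start: Alice is in Sofia.
After move 1: Sofia -> Madrid. Alice is in Madrid.
After move 2: Madrid -> Cairo. Alice is in Cairo.
After move 3: Cairo -> Sofia. Alice is in Sofia.
After move 4: Sofia -> Cairo. Alice is in Cairo.
After move 5: Cairo -> Quito. Alice is in Quito.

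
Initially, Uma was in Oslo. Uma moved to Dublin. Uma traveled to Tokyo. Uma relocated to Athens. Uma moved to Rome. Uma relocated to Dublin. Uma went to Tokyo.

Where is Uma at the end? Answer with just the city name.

Tracking Uma's location:
Start: Uma is in Oslo.
After move 1: Oslo -> Dublin. Uma is in Dublin.
After move 2: Dublin -> Tokyo. Uma is in Tokyo.
After move 3: Tokyo -> Athens. Uma is in Athens.
After move 4: Athens -> Rome. Uma is in Rome.
After move 5: Rome -> Dublin. Uma is in Dublin.
After move 6: Dublin -> Tokyo. Uma is in Tokyo.

Answer: Tokyo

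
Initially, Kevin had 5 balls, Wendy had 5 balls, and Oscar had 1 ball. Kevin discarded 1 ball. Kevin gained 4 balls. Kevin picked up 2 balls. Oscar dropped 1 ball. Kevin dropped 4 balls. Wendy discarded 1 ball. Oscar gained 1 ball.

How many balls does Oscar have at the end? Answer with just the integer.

Tracking counts step by step:
Start: Kevin=5, Wendy=5, Oscar=1
Event 1 (Kevin -1): Kevin: 5 -> 4. State: Kevin=4, Wendy=5, Oscar=1
Event 2 (Kevin +4): Kevin: 4 -> 8. State: Kevin=8, Wendy=5, Oscar=1
Event 3 (Kevin +2): Kevin: 8 -> 10. State: Kevin=10, Wendy=5, Oscar=1
Event 4 (Oscar -1): Oscar: 1 -> 0. State: Kevin=10, Wendy=5, Oscar=0
Event 5 (Kevin -4): Kevin: 10 -> 6. State: Kevin=6, Wendy=5, Oscar=0
Event 6 (Wendy -1): Wendy: 5 -> 4. State: Kevin=6, Wendy=4, Oscar=0
Event 7 (Oscar +1): Oscar: 0 -> 1. State: Kevin=6, Wendy=4, Oscar=1

Oscar's final count: 1

Answer: 1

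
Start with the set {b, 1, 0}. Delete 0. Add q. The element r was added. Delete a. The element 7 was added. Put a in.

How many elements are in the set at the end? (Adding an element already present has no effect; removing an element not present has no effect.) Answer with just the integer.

Tracking the set through each operation:
Start: {0, 1, b}
Event 1 (remove 0): removed. Set: {1, b}
Event 2 (add q): added. Set: {1, b, q}
Event 3 (add r): added. Set: {1, b, q, r}
Event 4 (remove a): not present, no change. Set: {1, b, q, r}
Event 5 (add 7): added. Set: {1, 7, b, q, r}
Event 6 (add a): added. Set: {1, 7, a, b, q, r}

Final set: {1, 7, a, b, q, r} (size 6)

Answer: 6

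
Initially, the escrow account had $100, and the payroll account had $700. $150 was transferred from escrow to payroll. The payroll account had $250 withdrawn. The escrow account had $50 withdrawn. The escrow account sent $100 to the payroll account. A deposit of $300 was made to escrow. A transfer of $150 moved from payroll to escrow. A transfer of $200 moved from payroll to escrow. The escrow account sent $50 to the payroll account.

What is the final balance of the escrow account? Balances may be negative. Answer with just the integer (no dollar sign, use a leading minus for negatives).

Answer: 400

Derivation:
Tracking account balances step by step:
Start: escrow=100, payroll=700
Event 1 (transfer 150 escrow -> payroll): escrow: 100 - 150 = -50, payroll: 700 + 150 = 850. Balances: escrow=-50, payroll=850
Event 2 (withdraw 250 from payroll): payroll: 850 - 250 = 600. Balances: escrow=-50, payroll=600
Event 3 (withdraw 50 from escrow): escrow: -50 - 50 = -100. Balances: escrow=-100, payroll=600
Event 4 (transfer 100 escrow -> payroll): escrow: -100 - 100 = -200, payroll: 600 + 100 = 700. Balances: escrow=-200, payroll=700
Event 5 (deposit 300 to escrow): escrow: -200 + 300 = 100. Balances: escrow=100, payroll=700
Event 6 (transfer 150 payroll -> escrow): payroll: 700 - 150 = 550, escrow: 100 + 150 = 250. Balances: escrow=250, payroll=550
Event 7 (transfer 200 payroll -> escrow): payroll: 550 - 200 = 350, escrow: 250 + 200 = 450. Balances: escrow=450, payroll=350
Event 8 (transfer 50 escrow -> payroll): escrow: 450 - 50 = 400, payroll: 350 + 50 = 400. Balances: escrow=400, payroll=400

Final balance of escrow: 400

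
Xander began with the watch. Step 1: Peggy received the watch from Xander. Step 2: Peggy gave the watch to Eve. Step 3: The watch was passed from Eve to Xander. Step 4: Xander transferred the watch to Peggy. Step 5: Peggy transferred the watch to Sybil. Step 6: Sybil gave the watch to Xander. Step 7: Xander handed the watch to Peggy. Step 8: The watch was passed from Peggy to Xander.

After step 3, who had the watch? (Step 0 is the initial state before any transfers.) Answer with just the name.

Tracking the watch holder through step 3:
After step 0 (start): Xander
After step 1: Peggy
After step 2: Eve
After step 3: Xander

At step 3, the holder is Xander.

Answer: Xander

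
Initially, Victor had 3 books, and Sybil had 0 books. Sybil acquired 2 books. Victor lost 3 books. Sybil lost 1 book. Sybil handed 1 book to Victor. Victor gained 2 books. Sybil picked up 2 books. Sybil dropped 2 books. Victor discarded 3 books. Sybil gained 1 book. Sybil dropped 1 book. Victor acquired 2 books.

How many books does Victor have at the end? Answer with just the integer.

Answer: 2

Derivation:
Tracking counts step by step:
Start: Victor=3, Sybil=0
Event 1 (Sybil +2): Sybil: 0 -> 2. State: Victor=3, Sybil=2
Event 2 (Victor -3): Victor: 3 -> 0. State: Victor=0, Sybil=2
Event 3 (Sybil -1): Sybil: 2 -> 1. State: Victor=0, Sybil=1
Event 4 (Sybil -> Victor, 1): Sybil: 1 -> 0, Victor: 0 -> 1. State: Victor=1, Sybil=0
Event 5 (Victor +2): Victor: 1 -> 3. State: Victor=3, Sybil=0
Event 6 (Sybil +2): Sybil: 0 -> 2. State: Victor=3, Sybil=2
Event 7 (Sybil -2): Sybil: 2 -> 0. State: Victor=3, Sybil=0
Event 8 (Victor -3): Victor: 3 -> 0. State: Victor=0, Sybil=0
Event 9 (Sybil +1): Sybil: 0 -> 1. State: Victor=0, Sybil=1
Event 10 (Sybil -1): Sybil: 1 -> 0. State: Victor=0, Sybil=0
Event 11 (Victor +2): Victor: 0 -> 2. State: Victor=2, Sybil=0

Victor's final count: 2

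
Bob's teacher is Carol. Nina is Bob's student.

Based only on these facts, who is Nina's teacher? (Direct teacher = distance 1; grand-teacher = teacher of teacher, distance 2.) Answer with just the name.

Reconstructing the teacher chain from the given facts:
  Carol -> Bob -> Nina
(each arrow means 'teacher of the next')
Positions in the chain (0 = top):
  position of Carol: 0
  position of Bob: 1
  position of Nina: 2

Nina is at position 2; the teacher is 1 step up the chain, i.e. position 1: Bob.

Answer: Bob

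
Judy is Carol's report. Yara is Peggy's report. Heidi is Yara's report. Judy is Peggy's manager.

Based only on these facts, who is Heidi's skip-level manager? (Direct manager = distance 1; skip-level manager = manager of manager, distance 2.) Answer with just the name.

Answer: Peggy

Derivation:
Reconstructing the manager chain from the given facts:
  Carol -> Judy -> Peggy -> Yara -> Heidi
(each arrow means 'manager of the next')
Positions in the chain (0 = top):
  position of Carol: 0
  position of Judy: 1
  position of Peggy: 2
  position of Yara: 3
  position of Heidi: 4

Heidi is at position 4; the skip-level manager is 2 steps up the chain, i.e. position 2: Peggy.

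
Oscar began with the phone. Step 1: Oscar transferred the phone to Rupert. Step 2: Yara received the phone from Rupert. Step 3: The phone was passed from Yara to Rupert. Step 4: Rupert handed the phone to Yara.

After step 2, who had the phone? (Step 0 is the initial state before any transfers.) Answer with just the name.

Answer: Yara

Derivation:
Tracking the phone holder through step 2:
After step 0 (start): Oscar
After step 1: Rupert
After step 2: Yara

At step 2, the holder is Yara.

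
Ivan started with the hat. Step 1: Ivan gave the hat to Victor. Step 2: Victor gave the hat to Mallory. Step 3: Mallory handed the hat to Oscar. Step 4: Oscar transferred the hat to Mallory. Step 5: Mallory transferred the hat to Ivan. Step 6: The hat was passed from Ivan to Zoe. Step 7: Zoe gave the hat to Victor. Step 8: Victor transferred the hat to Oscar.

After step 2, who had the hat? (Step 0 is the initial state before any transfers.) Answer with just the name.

Answer: Mallory

Derivation:
Tracking the hat holder through step 2:
After step 0 (start): Ivan
After step 1: Victor
After step 2: Mallory

At step 2, the holder is Mallory.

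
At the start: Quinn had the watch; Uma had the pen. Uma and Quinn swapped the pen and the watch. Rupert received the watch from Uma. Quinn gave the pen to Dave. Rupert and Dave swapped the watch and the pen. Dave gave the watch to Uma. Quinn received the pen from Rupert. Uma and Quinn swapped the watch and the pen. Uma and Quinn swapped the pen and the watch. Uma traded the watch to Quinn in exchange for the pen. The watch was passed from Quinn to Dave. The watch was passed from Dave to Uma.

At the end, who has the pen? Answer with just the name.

Answer: Uma

Derivation:
Tracking all object holders:
Start: watch:Quinn, pen:Uma
Event 1 (swap pen<->watch: now pen:Quinn, watch:Uma). State: watch:Uma, pen:Quinn
Event 2 (give watch: Uma -> Rupert). State: watch:Rupert, pen:Quinn
Event 3 (give pen: Quinn -> Dave). State: watch:Rupert, pen:Dave
Event 4 (swap watch<->pen: now watch:Dave, pen:Rupert). State: watch:Dave, pen:Rupert
Event 5 (give watch: Dave -> Uma). State: watch:Uma, pen:Rupert
Event 6 (give pen: Rupert -> Quinn). State: watch:Uma, pen:Quinn
Event 7 (swap watch<->pen: now watch:Quinn, pen:Uma). State: watch:Quinn, pen:Uma
Event 8 (swap pen<->watch: now pen:Quinn, watch:Uma). State: watch:Uma, pen:Quinn
Event 9 (swap watch<->pen: now watch:Quinn, pen:Uma). State: watch:Quinn, pen:Uma
Event 10 (give watch: Quinn -> Dave). State: watch:Dave, pen:Uma
Event 11 (give watch: Dave -> Uma). State: watch:Uma, pen:Uma

Final state: watch:Uma, pen:Uma
The pen is held by Uma.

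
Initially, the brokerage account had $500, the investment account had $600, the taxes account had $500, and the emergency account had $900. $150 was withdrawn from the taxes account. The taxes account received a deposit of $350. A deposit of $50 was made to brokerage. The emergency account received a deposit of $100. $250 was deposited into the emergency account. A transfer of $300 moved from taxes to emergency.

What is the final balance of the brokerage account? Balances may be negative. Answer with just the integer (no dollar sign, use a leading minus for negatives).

Answer: 550

Derivation:
Tracking account balances step by step:
Start: brokerage=500, investment=600, taxes=500, emergency=900
Event 1 (withdraw 150 from taxes): taxes: 500 - 150 = 350. Balances: brokerage=500, investment=600, taxes=350, emergency=900
Event 2 (deposit 350 to taxes): taxes: 350 + 350 = 700. Balances: brokerage=500, investment=600, taxes=700, emergency=900
Event 3 (deposit 50 to brokerage): brokerage: 500 + 50 = 550. Balances: brokerage=550, investment=600, taxes=700, emergency=900
Event 4 (deposit 100 to emergency): emergency: 900 + 100 = 1000. Balances: brokerage=550, investment=600, taxes=700, emergency=1000
Event 5 (deposit 250 to emergency): emergency: 1000 + 250 = 1250. Balances: brokerage=550, investment=600, taxes=700, emergency=1250
Event 6 (transfer 300 taxes -> emergency): taxes: 700 - 300 = 400, emergency: 1250 + 300 = 1550. Balances: brokerage=550, investment=600, taxes=400, emergency=1550

Final balance of brokerage: 550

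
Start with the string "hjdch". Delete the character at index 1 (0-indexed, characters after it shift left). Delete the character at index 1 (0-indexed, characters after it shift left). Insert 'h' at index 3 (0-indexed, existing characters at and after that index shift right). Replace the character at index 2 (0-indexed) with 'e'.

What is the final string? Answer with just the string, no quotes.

Applying each edit step by step:
Start: "hjdch"
Op 1 (delete idx 1 = 'j'): "hjdch" -> "hdch"
Op 2 (delete idx 1 = 'd'): "hdch" -> "hch"
Op 3 (insert 'h' at idx 3): "hch" -> "hchh"
Op 4 (replace idx 2: 'h' -> 'e'): "hchh" -> "hceh"

Answer: hceh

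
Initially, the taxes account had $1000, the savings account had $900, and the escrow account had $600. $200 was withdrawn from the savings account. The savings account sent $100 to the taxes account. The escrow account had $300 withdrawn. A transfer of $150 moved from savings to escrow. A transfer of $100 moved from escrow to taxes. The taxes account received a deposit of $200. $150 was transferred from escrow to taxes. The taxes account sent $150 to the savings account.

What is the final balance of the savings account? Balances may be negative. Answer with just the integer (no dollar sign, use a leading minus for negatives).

Tracking account balances step by step:
Start: taxes=1000, savings=900, escrow=600
Event 1 (withdraw 200 from savings): savings: 900 - 200 = 700. Balances: taxes=1000, savings=700, escrow=600
Event 2 (transfer 100 savings -> taxes): savings: 700 - 100 = 600, taxes: 1000 + 100 = 1100. Balances: taxes=1100, savings=600, escrow=600
Event 3 (withdraw 300 from escrow): escrow: 600 - 300 = 300. Balances: taxes=1100, savings=600, escrow=300
Event 4 (transfer 150 savings -> escrow): savings: 600 - 150 = 450, escrow: 300 + 150 = 450. Balances: taxes=1100, savings=450, escrow=450
Event 5 (transfer 100 escrow -> taxes): escrow: 450 - 100 = 350, taxes: 1100 + 100 = 1200. Balances: taxes=1200, savings=450, escrow=350
Event 6 (deposit 200 to taxes): taxes: 1200 + 200 = 1400. Balances: taxes=1400, savings=450, escrow=350
Event 7 (transfer 150 escrow -> taxes): escrow: 350 - 150 = 200, taxes: 1400 + 150 = 1550. Balances: taxes=1550, savings=450, escrow=200
Event 8 (transfer 150 taxes -> savings): taxes: 1550 - 150 = 1400, savings: 450 + 150 = 600. Balances: taxes=1400, savings=600, escrow=200

Final balance of savings: 600

Answer: 600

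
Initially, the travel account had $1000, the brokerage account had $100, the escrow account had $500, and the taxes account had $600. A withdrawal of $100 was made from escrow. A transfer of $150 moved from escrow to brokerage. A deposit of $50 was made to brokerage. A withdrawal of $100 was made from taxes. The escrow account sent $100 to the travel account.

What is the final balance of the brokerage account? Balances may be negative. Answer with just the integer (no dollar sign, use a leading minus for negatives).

Answer: 300

Derivation:
Tracking account balances step by step:
Start: travel=1000, brokerage=100, escrow=500, taxes=600
Event 1 (withdraw 100 from escrow): escrow: 500 - 100 = 400. Balances: travel=1000, brokerage=100, escrow=400, taxes=600
Event 2 (transfer 150 escrow -> brokerage): escrow: 400 - 150 = 250, brokerage: 100 + 150 = 250. Balances: travel=1000, brokerage=250, escrow=250, taxes=600
Event 3 (deposit 50 to brokerage): brokerage: 250 + 50 = 300. Balances: travel=1000, brokerage=300, escrow=250, taxes=600
Event 4 (withdraw 100 from taxes): taxes: 600 - 100 = 500. Balances: travel=1000, brokerage=300, escrow=250, taxes=500
Event 5 (transfer 100 escrow -> travel): escrow: 250 - 100 = 150, travel: 1000 + 100 = 1100. Balances: travel=1100, brokerage=300, escrow=150, taxes=500

Final balance of brokerage: 300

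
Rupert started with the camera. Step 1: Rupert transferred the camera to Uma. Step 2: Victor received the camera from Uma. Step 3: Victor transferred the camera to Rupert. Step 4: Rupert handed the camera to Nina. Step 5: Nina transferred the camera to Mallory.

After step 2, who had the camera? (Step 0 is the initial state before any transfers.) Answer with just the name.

Tracking the camera holder through step 2:
After step 0 (start): Rupert
After step 1: Uma
After step 2: Victor

At step 2, the holder is Victor.

Answer: Victor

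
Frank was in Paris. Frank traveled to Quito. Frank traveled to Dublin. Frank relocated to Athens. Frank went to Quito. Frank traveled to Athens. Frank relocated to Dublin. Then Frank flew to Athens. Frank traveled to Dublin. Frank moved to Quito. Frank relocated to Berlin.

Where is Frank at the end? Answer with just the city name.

Tracking Frank's location:
Start: Frank is in Paris.
After move 1: Paris -> Quito. Frank is in Quito.
After move 2: Quito -> Dublin. Frank is in Dublin.
After move 3: Dublin -> Athens. Frank is in Athens.
After move 4: Athens -> Quito. Frank is in Quito.
After move 5: Quito -> Athens. Frank is in Athens.
After move 6: Athens -> Dublin. Frank is in Dublin.
After move 7: Dublin -> Athens. Frank is in Athens.
After move 8: Athens -> Dublin. Frank is in Dublin.
After move 9: Dublin -> Quito. Frank is in Quito.
After move 10: Quito -> Berlin. Frank is in Berlin.

Answer: Berlin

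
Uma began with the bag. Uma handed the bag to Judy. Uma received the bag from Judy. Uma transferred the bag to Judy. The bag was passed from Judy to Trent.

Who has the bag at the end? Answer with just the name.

Answer: Trent

Derivation:
Tracking the bag through each event:
Start: Uma has the bag.
After event 1: Judy has the bag.
After event 2: Uma has the bag.
After event 3: Judy has the bag.
After event 4: Trent has the bag.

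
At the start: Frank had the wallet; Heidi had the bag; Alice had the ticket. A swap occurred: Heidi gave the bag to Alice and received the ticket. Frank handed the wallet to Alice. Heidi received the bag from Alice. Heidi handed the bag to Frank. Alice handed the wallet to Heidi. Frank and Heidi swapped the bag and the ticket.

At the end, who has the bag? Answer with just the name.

Answer: Heidi

Derivation:
Tracking all object holders:
Start: wallet:Frank, bag:Heidi, ticket:Alice
Event 1 (swap bag<->ticket: now bag:Alice, ticket:Heidi). State: wallet:Frank, bag:Alice, ticket:Heidi
Event 2 (give wallet: Frank -> Alice). State: wallet:Alice, bag:Alice, ticket:Heidi
Event 3 (give bag: Alice -> Heidi). State: wallet:Alice, bag:Heidi, ticket:Heidi
Event 4 (give bag: Heidi -> Frank). State: wallet:Alice, bag:Frank, ticket:Heidi
Event 5 (give wallet: Alice -> Heidi). State: wallet:Heidi, bag:Frank, ticket:Heidi
Event 6 (swap bag<->ticket: now bag:Heidi, ticket:Frank). State: wallet:Heidi, bag:Heidi, ticket:Frank

Final state: wallet:Heidi, bag:Heidi, ticket:Frank
The bag is held by Heidi.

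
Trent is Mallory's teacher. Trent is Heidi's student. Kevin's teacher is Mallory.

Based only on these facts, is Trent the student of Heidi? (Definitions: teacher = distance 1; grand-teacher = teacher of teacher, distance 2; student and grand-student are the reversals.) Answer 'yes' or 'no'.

Reconstructing the teacher chain from the given facts:
  Heidi -> Trent -> Mallory -> Kevin
(each arrow means 'teacher of the next')
Positions in the chain (0 = top):
  position of Heidi: 0
  position of Trent: 1
  position of Mallory: 2
  position of Kevin: 3

Trent is at position 1, Heidi is at position 0; signed distance (j - i) = -1.
'student' requires j - i = -1. Actual distance is -1, so the relation HOLDS.

Answer: yes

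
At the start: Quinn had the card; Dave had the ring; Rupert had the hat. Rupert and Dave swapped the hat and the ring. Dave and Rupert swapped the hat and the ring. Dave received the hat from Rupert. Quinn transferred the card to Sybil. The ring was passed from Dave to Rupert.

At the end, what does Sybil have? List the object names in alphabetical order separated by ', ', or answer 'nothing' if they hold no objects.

Answer: card

Derivation:
Tracking all object holders:
Start: card:Quinn, ring:Dave, hat:Rupert
Event 1 (swap hat<->ring: now hat:Dave, ring:Rupert). State: card:Quinn, ring:Rupert, hat:Dave
Event 2 (swap hat<->ring: now hat:Rupert, ring:Dave). State: card:Quinn, ring:Dave, hat:Rupert
Event 3 (give hat: Rupert -> Dave). State: card:Quinn, ring:Dave, hat:Dave
Event 4 (give card: Quinn -> Sybil). State: card:Sybil, ring:Dave, hat:Dave
Event 5 (give ring: Dave -> Rupert). State: card:Sybil, ring:Rupert, hat:Dave

Final state: card:Sybil, ring:Rupert, hat:Dave
Sybil holds: card.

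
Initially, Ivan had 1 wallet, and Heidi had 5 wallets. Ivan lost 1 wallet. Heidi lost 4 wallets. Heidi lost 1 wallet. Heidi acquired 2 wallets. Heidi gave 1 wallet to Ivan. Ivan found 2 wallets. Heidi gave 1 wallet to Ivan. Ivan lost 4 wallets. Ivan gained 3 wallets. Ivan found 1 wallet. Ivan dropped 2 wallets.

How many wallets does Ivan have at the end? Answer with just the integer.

Answer: 2

Derivation:
Tracking counts step by step:
Start: Ivan=1, Heidi=5
Event 1 (Ivan -1): Ivan: 1 -> 0. State: Ivan=0, Heidi=5
Event 2 (Heidi -4): Heidi: 5 -> 1. State: Ivan=0, Heidi=1
Event 3 (Heidi -1): Heidi: 1 -> 0. State: Ivan=0, Heidi=0
Event 4 (Heidi +2): Heidi: 0 -> 2. State: Ivan=0, Heidi=2
Event 5 (Heidi -> Ivan, 1): Heidi: 2 -> 1, Ivan: 0 -> 1. State: Ivan=1, Heidi=1
Event 6 (Ivan +2): Ivan: 1 -> 3. State: Ivan=3, Heidi=1
Event 7 (Heidi -> Ivan, 1): Heidi: 1 -> 0, Ivan: 3 -> 4. State: Ivan=4, Heidi=0
Event 8 (Ivan -4): Ivan: 4 -> 0. State: Ivan=0, Heidi=0
Event 9 (Ivan +3): Ivan: 0 -> 3. State: Ivan=3, Heidi=0
Event 10 (Ivan +1): Ivan: 3 -> 4. State: Ivan=4, Heidi=0
Event 11 (Ivan -2): Ivan: 4 -> 2. State: Ivan=2, Heidi=0

Ivan's final count: 2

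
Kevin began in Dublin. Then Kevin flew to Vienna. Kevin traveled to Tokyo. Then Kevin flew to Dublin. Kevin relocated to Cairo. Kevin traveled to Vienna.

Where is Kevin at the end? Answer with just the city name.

Answer: Vienna

Derivation:
Tracking Kevin's location:
Start: Kevin is in Dublin.
After move 1: Dublin -> Vienna. Kevin is in Vienna.
After move 2: Vienna -> Tokyo. Kevin is in Tokyo.
After move 3: Tokyo -> Dublin. Kevin is in Dublin.
After move 4: Dublin -> Cairo. Kevin is in Cairo.
After move 5: Cairo -> Vienna. Kevin is in Vienna.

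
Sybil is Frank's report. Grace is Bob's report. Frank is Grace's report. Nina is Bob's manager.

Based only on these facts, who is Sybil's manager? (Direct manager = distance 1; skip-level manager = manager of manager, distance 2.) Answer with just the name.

Answer: Frank

Derivation:
Reconstructing the manager chain from the given facts:
  Nina -> Bob -> Grace -> Frank -> Sybil
(each arrow means 'manager of the next')
Positions in the chain (0 = top):
  position of Nina: 0
  position of Bob: 1
  position of Grace: 2
  position of Frank: 3
  position of Sybil: 4

Sybil is at position 4; the manager is 1 step up the chain, i.e. position 3: Frank.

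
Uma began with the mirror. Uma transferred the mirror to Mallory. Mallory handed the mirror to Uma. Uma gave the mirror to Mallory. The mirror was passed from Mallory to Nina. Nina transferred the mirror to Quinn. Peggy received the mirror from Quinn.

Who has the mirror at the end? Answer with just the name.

Tracking the mirror through each event:
Start: Uma has the mirror.
After event 1: Mallory has the mirror.
After event 2: Uma has the mirror.
After event 3: Mallory has the mirror.
After event 4: Nina has the mirror.
After event 5: Quinn has the mirror.
After event 6: Peggy has the mirror.

Answer: Peggy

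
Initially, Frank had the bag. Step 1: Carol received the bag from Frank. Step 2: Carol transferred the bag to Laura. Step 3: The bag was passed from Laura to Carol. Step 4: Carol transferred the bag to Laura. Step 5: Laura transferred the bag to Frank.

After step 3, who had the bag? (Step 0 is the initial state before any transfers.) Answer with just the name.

Answer: Carol

Derivation:
Tracking the bag holder through step 3:
After step 0 (start): Frank
After step 1: Carol
After step 2: Laura
After step 3: Carol

At step 3, the holder is Carol.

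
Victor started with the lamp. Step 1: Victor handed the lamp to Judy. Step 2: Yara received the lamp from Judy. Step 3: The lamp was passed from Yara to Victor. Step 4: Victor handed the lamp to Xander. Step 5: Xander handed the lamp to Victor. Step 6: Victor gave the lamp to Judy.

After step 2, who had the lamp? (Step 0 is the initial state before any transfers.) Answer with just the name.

Tracking the lamp holder through step 2:
After step 0 (start): Victor
After step 1: Judy
After step 2: Yara

At step 2, the holder is Yara.

Answer: Yara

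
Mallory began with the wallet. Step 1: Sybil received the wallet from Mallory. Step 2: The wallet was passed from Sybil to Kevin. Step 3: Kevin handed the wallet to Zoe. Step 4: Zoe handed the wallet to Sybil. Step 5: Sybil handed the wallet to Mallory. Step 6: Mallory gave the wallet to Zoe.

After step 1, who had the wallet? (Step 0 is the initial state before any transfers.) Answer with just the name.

Answer: Sybil

Derivation:
Tracking the wallet holder through step 1:
After step 0 (start): Mallory
After step 1: Sybil

At step 1, the holder is Sybil.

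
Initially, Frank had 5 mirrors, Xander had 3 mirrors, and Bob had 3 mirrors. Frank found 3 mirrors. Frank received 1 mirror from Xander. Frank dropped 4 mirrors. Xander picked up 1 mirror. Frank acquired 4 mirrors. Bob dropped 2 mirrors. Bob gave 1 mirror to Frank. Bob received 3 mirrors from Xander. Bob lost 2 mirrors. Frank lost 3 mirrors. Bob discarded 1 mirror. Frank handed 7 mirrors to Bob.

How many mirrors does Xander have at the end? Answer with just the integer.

Answer: 0

Derivation:
Tracking counts step by step:
Start: Frank=5, Xander=3, Bob=3
Event 1 (Frank +3): Frank: 5 -> 8. State: Frank=8, Xander=3, Bob=3
Event 2 (Xander -> Frank, 1): Xander: 3 -> 2, Frank: 8 -> 9. State: Frank=9, Xander=2, Bob=3
Event 3 (Frank -4): Frank: 9 -> 5. State: Frank=5, Xander=2, Bob=3
Event 4 (Xander +1): Xander: 2 -> 3. State: Frank=5, Xander=3, Bob=3
Event 5 (Frank +4): Frank: 5 -> 9. State: Frank=9, Xander=3, Bob=3
Event 6 (Bob -2): Bob: 3 -> 1. State: Frank=9, Xander=3, Bob=1
Event 7 (Bob -> Frank, 1): Bob: 1 -> 0, Frank: 9 -> 10. State: Frank=10, Xander=3, Bob=0
Event 8 (Xander -> Bob, 3): Xander: 3 -> 0, Bob: 0 -> 3. State: Frank=10, Xander=0, Bob=3
Event 9 (Bob -2): Bob: 3 -> 1. State: Frank=10, Xander=0, Bob=1
Event 10 (Frank -3): Frank: 10 -> 7. State: Frank=7, Xander=0, Bob=1
Event 11 (Bob -1): Bob: 1 -> 0. State: Frank=7, Xander=0, Bob=0
Event 12 (Frank -> Bob, 7): Frank: 7 -> 0, Bob: 0 -> 7. State: Frank=0, Xander=0, Bob=7

Xander's final count: 0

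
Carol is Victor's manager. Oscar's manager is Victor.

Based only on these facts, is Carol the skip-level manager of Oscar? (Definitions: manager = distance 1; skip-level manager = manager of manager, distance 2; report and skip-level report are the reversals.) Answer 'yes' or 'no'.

Answer: yes

Derivation:
Reconstructing the manager chain from the given facts:
  Carol -> Victor -> Oscar
(each arrow means 'manager of the next')
Positions in the chain (0 = top):
  position of Carol: 0
  position of Victor: 1
  position of Oscar: 2

Carol is at position 0, Oscar is at position 2; signed distance (j - i) = 2.
'skip-level manager' requires j - i = 2. Actual distance is 2, so the relation HOLDS.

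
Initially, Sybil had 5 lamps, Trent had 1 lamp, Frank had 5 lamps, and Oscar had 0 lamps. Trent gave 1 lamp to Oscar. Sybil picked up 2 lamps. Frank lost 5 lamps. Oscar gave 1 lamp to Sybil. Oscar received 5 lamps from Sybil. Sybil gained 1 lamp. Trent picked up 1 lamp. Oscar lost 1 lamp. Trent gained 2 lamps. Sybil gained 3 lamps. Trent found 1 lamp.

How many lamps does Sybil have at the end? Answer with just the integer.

Tracking counts step by step:
Start: Sybil=5, Trent=1, Frank=5, Oscar=0
Event 1 (Trent -> Oscar, 1): Trent: 1 -> 0, Oscar: 0 -> 1. State: Sybil=5, Trent=0, Frank=5, Oscar=1
Event 2 (Sybil +2): Sybil: 5 -> 7. State: Sybil=7, Trent=0, Frank=5, Oscar=1
Event 3 (Frank -5): Frank: 5 -> 0. State: Sybil=7, Trent=0, Frank=0, Oscar=1
Event 4 (Oscar -> Sybil, 1): Oscar: 1 -> 0, Sybil: 7 -> 8. State: Sybil=8, Trent=0, Frank=0, Oscar=0
Event 5 (Sybil -> Oscar, 5): Sybil: 8 -> 3, Oscar: 0 -> 5. State: Sybil=3, Trent=0, Frank=0, Oscar=5
Event 6 (Sybil +1): Sybil: 3 -> 4. State: Sybil=4, Trent=0, Frank=0, Oscar=5
Event 7 (Trent +1): Trent: 0 -> 1. State: Sybil=4, Trent=1, Frank=0, Oscar=5
Event 8 (Oscar -1): Oscar: 5 -> 4. State: Sybil=4, Trent=1, Frank=0, Oscar=4
Event 9 (Trent +2): Trent: 1 -> 3. State: Sybil=4, Trent=3, Frank=0, Oscar=4
Event 10 (Sybil +3): Sybil: 4 -> 7. State: Sybil=7, Trent=3, Frank=0, Oscar=4
Event 11 (Trent +1): Trent: 3 -> 4. State: Sybil=7, Trent=4, Frank=0, Oscar=4

Sybil's final count: 7

Answer: 7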